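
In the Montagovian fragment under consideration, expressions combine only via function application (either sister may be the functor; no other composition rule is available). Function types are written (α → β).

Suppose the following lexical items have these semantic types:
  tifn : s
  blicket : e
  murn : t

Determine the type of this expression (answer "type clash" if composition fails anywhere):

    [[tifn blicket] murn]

type clash

At [tifn blicket]: neither s nor e can take the other as argument; the node is ill-typed.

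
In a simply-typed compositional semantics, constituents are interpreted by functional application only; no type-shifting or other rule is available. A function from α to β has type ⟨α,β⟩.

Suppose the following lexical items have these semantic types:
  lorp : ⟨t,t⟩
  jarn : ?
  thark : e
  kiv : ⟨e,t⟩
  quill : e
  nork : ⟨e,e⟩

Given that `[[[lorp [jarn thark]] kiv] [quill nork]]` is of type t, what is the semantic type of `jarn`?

At [[[lorp [jarn thark]] kiv] [quill nork]] (required: t): [quill nork] is e, which is not a function with range t; hence [[lorp [jarn thark]] kiv] is the functor — type ⟨e,t⟩.
At [[lorp [jarn thark]] kiv] (required: ⟨e,t⟩): kiv is ⟨e,t⟩, which is not a function with range ⟨e,t⟩; hence [lorp [jarn thark]] is the functor — type ⟨⟨e,t⟩,⟨e,t⟩⟩.
At [lorp [jarn thark]] (required: ⟨⟨e,t⟩,⟨e,t⟩⟩): lorp is ⟨t,t⟩, which is not a function with range ⟨⟨e,t⟩,⟨e,t⟩⟩; hence [jarn thark] is the functor — type ⟨⟨t,t⟩,⟨⟨e,t⟩,⟨e,t⟩⟩⟩.
At [jarn thark] (required: ⟨⟨t,t⟩,⟨⟨e,t⟩,⟨e,t⟩⟩⟩): thark is e, which is not a function with range ⟨⟨t,t⟩,⟨⟨e,t⟩,⟨e,t⟩⟩⟩; hence jarn is the functor — type ⟨e,⟨⟨t,t⟩,⟨⟨e,t⟩,⟨e,t⟩⟩⟩⟩.

⟨e,⟨⟨t,t⟩,⟨⟨e,t⟩,⟨e,t⟩⟩⟩⟩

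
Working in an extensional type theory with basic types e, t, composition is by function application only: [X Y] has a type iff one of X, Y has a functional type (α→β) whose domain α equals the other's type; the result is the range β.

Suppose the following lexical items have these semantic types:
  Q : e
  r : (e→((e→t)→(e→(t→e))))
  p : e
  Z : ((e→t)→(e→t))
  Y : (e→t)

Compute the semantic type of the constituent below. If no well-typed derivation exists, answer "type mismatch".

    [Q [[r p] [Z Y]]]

(t→e)

[r p] — r of type (e→((e→t)→(e→(t→e)))) combines with p of type e: type ((e→t)→(e→(t→e))).
[Z Y] — Z of type ((e→t)→(e→t)) combines with Y of type (e→t): type (e→t).
[[r p] [Z Y]] — [r p] of type ((e→t)→(e→(t→e))) combines with [Z Y] of type (e→t): type (e→(t→e)).
[Q [[r p] [Z Y]]] — [[r p] [Z Y]] of type (e→(t→e)) combines with Q of type e: type (t→e).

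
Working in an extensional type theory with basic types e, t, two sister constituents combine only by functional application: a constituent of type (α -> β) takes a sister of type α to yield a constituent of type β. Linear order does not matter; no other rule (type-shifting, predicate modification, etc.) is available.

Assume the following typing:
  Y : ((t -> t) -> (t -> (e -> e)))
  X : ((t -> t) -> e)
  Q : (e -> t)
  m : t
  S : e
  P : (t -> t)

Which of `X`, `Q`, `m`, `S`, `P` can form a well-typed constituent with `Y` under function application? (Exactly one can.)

P

X : ((t -> t) -> e) — no; Y wants (t -> t), and X wants (t -> t).
Q : (e -> t) — no; Y wants (t -> t), and Q wants e.
m : t — no; Y wants (t -> t), and m wants nothing (atomic).
S : e — no; Y wants (t -> t), and S wants nothing (atomic).
P — combines: Y : ((t -> t) -> (t -> (e -> e))) takes P : (t -> t) as argument, giving (t -> (e -> e)).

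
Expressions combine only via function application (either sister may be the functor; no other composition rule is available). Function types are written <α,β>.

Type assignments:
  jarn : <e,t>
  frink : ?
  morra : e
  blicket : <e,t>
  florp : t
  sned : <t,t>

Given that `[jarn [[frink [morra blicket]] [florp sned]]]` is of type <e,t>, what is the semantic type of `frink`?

<t,<t,<<e,t>,<e,t>>>>

For [jarn [[frink [morra blicket]] [florp sned]]] to have type <e,t> with jarn of type <e,t>, [[frink [morra blicket]] [florp sned]] must be the function: [[frink [morra blicket]] [florp sned]] : <<e,t>,<e,t>>.
For [[frink [morra blicket]] [florp sned]] to have type <<e,t>,<e,t>> with [florp sned] of type t, [frink [morra blicket]] must be the function: [frink [morra blicket]] : <t,<<e,t>,<e,t>>>.
For [frink [morra blicket]] to have type <t,<<e,t>,<e,t>>> with [morra blicket] of type t, frink must be the function: frink : <t,<t,<<e,t>,<e,t>>>>.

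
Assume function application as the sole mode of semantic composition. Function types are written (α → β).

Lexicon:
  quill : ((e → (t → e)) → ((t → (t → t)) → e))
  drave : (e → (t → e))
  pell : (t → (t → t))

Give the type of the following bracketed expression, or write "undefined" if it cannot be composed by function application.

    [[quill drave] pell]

[quill drave]: quill is ((e → (t → e)) → ((t → (t → t)) → e)), drave is (e → (t → e)); result ((t → (t → t)) → e).
[[quill drave] pell]: [quill drave] is ((t → (t → t)) → e), pell is (t → (t → t)); result e.

e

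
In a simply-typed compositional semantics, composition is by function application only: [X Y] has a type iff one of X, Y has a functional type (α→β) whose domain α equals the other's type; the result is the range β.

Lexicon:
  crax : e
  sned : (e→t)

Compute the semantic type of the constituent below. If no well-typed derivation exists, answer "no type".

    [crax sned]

[crax sned]: (e→t) applied to e yields t.

t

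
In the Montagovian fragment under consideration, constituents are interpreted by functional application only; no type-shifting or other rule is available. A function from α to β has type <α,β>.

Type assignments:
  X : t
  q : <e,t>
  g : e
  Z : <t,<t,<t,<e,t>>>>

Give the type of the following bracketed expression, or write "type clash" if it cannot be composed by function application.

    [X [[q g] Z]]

<t,<e,t>>

[q g]: functor q : <e,t>, argument g : e; result t.
[[q g] Z]: functor Z : <t,<t,<t,<e,t>>>>, argument [q g] : t; result <t,<t,<e,t>>>.
[X [[q g] Z]]: functor [[q g] Z] : <t,<t,<e,t>>>, argument X : t; result <t,<e,t>>.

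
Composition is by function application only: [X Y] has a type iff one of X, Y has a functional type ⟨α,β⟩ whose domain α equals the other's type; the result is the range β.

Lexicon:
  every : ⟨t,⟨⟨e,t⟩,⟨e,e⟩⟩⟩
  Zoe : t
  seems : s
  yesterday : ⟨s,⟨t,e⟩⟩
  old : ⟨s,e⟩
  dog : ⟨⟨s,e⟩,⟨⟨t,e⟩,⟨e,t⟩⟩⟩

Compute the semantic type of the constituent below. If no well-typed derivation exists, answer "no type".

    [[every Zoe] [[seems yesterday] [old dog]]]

⟨e,e⟩

[every Zoe]: functor every : ⟨t,⟨⟨e,t⟩,⟨e,e⟩⟩⟩, argument Zoe : t; result ⟨⟨e,t⟩,⟨e,e⟩⟩.
[seems yesterday]: functor yesterday : ⟨s,⟨t,e⟩⟩, argument seems : s; result ⟨t,e⟩.
[old dog]: functor dog : ⟨⟨s,e⟩,⟨⟨t,e⟩,⟨e,t⟩⟩⟩, argument old : ⟨s,e⟩; result ⟨⟨t,e⟩,⟨e,t⟩⟩.
[[seems yesterday] [old dog]]: functor [old dog] : ⟨⟨t,e⟩,⟨e,t⟩⟩, argument [seems yesterday] : ⟨t,e⟩; result ⟨e,t⟩.
[[every Zoe] [[seems yesterday] [old dog]]]: functor [every Zoe] : ⟨⟨e,t⟩,⟨e,e⟩⟩, argument [[seems yesterday] [old dog]] : ⟨e,t⟩; result ⟨e,e⟩.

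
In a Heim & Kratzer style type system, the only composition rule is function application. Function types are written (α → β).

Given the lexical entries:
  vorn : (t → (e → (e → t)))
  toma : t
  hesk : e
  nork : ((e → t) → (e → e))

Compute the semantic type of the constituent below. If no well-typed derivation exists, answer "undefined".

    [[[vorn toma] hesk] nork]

(e → e)

[vorn toma]: (t → (e → (e → t))) applied to t yields (e → (e → t)).
[[vorn toma] hesk]: (e → (e → t)) applied to e yields (e → t).
[[[vorn toma] hesk] nork]: ((e → t) → (e → e)) applied to (e → t) yields (e → e).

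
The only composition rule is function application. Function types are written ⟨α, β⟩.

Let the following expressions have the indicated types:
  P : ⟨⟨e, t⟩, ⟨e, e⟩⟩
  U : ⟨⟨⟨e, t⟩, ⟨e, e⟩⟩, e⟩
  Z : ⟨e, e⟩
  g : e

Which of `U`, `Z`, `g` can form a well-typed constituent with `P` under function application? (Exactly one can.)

U — combines: U : ⟨⟨⟨e, t⟩, ⟨e, e⟩⟩, e⟩ takes P : ⟨⟨e, t⟩, ⟨e, e⟩⟩ as argument, giving e.
Z : ⟨e, e⟩ — P needs ⟨e, t⟩; Z needs e; neither fits.
g : e — P needs ⟨e, t⟩; g needs nothing (atomic); neither fits.

U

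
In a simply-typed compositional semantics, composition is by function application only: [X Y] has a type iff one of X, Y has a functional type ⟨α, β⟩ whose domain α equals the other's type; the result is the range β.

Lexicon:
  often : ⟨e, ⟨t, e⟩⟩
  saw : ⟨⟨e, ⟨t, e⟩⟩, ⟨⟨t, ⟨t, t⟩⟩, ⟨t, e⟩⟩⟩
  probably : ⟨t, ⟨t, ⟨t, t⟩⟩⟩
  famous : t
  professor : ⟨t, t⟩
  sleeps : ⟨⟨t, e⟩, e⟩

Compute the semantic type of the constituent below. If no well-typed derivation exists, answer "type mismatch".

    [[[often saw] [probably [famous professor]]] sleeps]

[often saw] — saw of type ⟨⟨e, ⟨t, e⟩⟩, ⟨⟨t, ⟨t, t⟩⟩, ⟨t, e⟩⟩⟩ combines with often of type ⟨e, ⟨t, e⟩⟩: type ⟨⟨t, ⟨t, t⟩⟩, ⟨t, e⟩⟩.
[famous professor] — professor of type ⟨t, t⟩ combines with famous of type t: type t.
[probably [famous professor]] — probably of type ⟨t, ⟨t, ⟨t, t⟩⟩⟩ combines with [famous professor] of type t: type ⟨t, ⟨t, t⟩⟩.
[[often saw] [probably [famous professor]]] — [often saw] of type ⟨⟨t, ⟨t, t⟩⟩, ⟨t, e⟩⟩ combines with [probably [famous professor]] of type ⟨t, ⟨t, t⟩⟩: type ⟨t, e⟩.
[[[often saw] [probably [famous professor]]] sleeps] — sleeps of type ⟨⟨t, e⟩, e⟩ combines with [[often saw] [probably [famous professor]]] of type ⟨t, e⟩: type e.

e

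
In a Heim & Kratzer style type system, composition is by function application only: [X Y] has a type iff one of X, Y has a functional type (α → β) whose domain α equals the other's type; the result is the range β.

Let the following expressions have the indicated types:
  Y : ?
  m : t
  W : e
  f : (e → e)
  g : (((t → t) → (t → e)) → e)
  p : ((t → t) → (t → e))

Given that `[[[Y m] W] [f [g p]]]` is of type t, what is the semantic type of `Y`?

At [[[Y m] W] [f [g p]]] (required: t): [f [g p]] is e, which is not a function with range t; hence [[Y m] W] is the functor — type (e → t).
At [[Y m] W] (required: (e → t)): W is e, which is not a function with range (e → t); hence [Y m] is the functor — type (e → (e → t)).
At [Y m] (required: (e → (e → t))): m is t, which is not a function with range (e → (e → t)); hence Y is the functor — type (t → (e → (e → t))).

(t → (e → (e → t)))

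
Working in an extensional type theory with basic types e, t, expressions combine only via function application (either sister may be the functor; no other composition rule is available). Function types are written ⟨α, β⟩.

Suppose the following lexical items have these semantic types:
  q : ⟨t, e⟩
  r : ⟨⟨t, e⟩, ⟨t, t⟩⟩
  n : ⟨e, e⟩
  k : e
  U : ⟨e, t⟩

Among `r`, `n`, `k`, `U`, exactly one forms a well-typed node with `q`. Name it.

r

r — combines: r : ⟨⟨t, e⟩, ⟨t, t⟩⟩ takes q : ⟨t, e⟩ as argument, giving ⟨t, t⟩.
n : ⟨e, e⟩ — does not combine with q.
k : e — does not combine with q.
U : ⟨e, t⟩ — does not combine with q.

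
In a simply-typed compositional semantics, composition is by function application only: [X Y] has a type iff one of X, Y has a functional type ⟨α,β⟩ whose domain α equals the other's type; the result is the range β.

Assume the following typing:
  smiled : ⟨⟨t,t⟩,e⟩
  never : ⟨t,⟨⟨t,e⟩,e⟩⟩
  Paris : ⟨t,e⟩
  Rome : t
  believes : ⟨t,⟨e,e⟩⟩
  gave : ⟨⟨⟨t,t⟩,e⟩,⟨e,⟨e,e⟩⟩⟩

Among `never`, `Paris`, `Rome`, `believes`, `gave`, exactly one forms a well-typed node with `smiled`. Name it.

never : ⟨t,⟨⟨t,e⟩,e⟩⟩ — neither side's domain matches the other.
Paris : ⟨t,e⟩ — neither side's domain matches the other.
Rome : t — neither side's domain matches the other.
believes : ⟨t,⟨e,e⟩⟩ — neither side's domain matches the other.
gave — combines: gave : ⟨⟨⟨t,t⟩,e⟩,⟨e,⟨e,e⟩⟩⟩ takes smiled : ⟨⟨t,t⟩,e⟩ as argument, giving ⟨e,⟨e,e⟩⟩.

gave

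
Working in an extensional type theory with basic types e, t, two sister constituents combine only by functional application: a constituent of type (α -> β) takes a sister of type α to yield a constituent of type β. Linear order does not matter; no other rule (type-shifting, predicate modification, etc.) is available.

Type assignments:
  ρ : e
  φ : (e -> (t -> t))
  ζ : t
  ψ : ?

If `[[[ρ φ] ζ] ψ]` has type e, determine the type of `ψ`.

[[[ρ φ] ζ] ψ] is required to be e. [[ρ φ] ζ] : t cannot yield e as functor, so ψ : (t -> e).

(t -> e)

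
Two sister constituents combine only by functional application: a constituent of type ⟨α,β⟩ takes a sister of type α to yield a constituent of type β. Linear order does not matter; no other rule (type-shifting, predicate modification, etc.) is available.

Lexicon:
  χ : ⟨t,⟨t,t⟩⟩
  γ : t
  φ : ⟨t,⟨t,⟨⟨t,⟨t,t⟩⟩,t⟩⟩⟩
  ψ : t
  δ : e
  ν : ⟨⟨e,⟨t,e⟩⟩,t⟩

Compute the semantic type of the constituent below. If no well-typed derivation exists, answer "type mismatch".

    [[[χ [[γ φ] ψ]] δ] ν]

type mismatch

[γ φ] — φ of type ⟨t,⟨t,⟨⟨t,⟨t,t⟩⟩,t⟩⟩⟩ combines with γ of type t: type ⟨t,⟨⟨t,⟨t,t⟩⟩,t⟩⟩.
[[γ φ] ψ] — [γ φ] of type ⟨t,⟨⟨t,⟨t,t⟩⟩,t⟩⟩ combines with ψ of type t: type ⟨⟨t,⟨t,t⟩⟩,t⟩.
[χ [[γ φ] ψ]] — [[γ φ] ψ] of type ⟨⟨t,⟨t,t⟩⟩,t⟩ combines with χ of type ⟨t,⟨t,t⟩⟩: type t.
[[χ [[γ φ] ψ]] δ]: t and e cannot combine by function application — type clash.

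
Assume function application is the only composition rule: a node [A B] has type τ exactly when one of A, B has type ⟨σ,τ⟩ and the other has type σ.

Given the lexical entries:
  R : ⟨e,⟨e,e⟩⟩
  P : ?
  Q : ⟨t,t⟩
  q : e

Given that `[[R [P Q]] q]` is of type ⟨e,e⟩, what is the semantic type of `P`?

At [[R [P Q]] q] (required: ⟨e,e⟩): q is e, which is not a function with range ⟨e,e⟩; hence [R [P Q]] is the functor — type ⟨e,⟨e,e⟩⟩.
At [R [P Q]] (required: ⟨e,⟨e,e⟩⟩): R is ⟨e,⟨e,e⟩⟩, which is not a function with range ⟨e,⟨e,e⟩⟩; hence [P Q] is the functor — type ⟨⟨e,⟨e,e⟩⟩,⟨e,⟨e,e⟩⟩⟩.
At [P Q] (required: ⟨⟨e,⟨e,e⟩⟩,⟨e,⟨e,e⟩⟩⟩): Q is ⟨t,t⟩, which is not a function with range ⟨⟨e,⟨e,e⟩⟩,⟨e,⟨e,e⟩⟩⟩; hence P is the functor — type ⟨⟨t,t⟩,⟨⟨e,⟨e,e⟩⟩,⟨e,⟨e,e⟩⟩⟩⟩.

⟨⟨t,t⟩,⟨⟨e,⟨e,e⟩⟩,⟨e,⟨e,e⟩⟩⟩⟩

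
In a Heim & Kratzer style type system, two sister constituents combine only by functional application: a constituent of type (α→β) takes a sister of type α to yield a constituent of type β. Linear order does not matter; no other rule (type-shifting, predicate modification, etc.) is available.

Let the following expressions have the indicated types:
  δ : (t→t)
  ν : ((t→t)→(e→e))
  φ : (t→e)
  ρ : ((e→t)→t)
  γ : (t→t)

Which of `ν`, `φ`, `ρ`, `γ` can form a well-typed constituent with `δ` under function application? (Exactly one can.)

ν

ν — combines: ν : ((t→t)→(e→e)) takes δ : (t→t) as argument, giving (e→e).
φ : (t→e) — no; δ wants t, and φ wants t.
ρ : ((e→t)→t) — no; δ wants t, and ρ wants (e→t).
γ : (t→t) — no; δ wants t, and γ wants t.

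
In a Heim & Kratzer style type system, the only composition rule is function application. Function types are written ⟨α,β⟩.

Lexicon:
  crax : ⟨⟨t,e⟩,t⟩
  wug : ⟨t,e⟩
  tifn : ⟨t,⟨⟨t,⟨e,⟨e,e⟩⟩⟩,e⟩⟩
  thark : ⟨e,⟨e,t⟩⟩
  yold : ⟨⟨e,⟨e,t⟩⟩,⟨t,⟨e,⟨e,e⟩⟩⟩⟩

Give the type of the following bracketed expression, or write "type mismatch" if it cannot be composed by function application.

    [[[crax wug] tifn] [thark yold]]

[crax wug]: crax is ⟨⟨t,e⟩,t⟩, wug is ⟨t,e⟩; result t.
[[crax wug] tifn]: tifn is ⟨t,⟨⟨t,⟨e,⟨e,e⟩⟩⟩,e⟩⟩, [crax wug] is t; result ⟨⟨t,⟨e,⟨e,e⟩⟩⟩,e⟩.
[thark yold]: yold is ⟨⟨e,⟨e,t⟩⟩,⟨t,⟨e,⟨e,e⟩⟩⟩⟩, thark is ⟨e,⟨e,t⟩⟩; result ⟨t,⟨e,⟨e,e⟩⟩⟩.
[[[crax wug] tifn] [thark yold]]: [[crax wug] tifn] is ⟨⟨t,⟨e,⟨e,e⟩⟩⟩,e⟩, [thark yold] is ⟨t,⟨e,⟨e,e⟩⟩⟩; result e.

e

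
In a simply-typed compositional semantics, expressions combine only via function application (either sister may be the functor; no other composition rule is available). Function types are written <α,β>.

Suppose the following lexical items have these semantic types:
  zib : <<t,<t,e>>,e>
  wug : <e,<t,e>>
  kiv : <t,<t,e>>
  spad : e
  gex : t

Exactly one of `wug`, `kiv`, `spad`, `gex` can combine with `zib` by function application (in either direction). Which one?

wug : <e,<t,e>> — zib needs <t,<t,e>>; wug needs e; neither fits.
kiv — combines: zib : <<t,<t,e>>,e> takes kiv : <t,<t,e>> as argument, giving e.
spad : e — zib needs <t,<t,e>>; spad needs nothing (atomic); neither fits.
gex : t — zib needs <t,<t,e>>; gex needs nothing (atomic); neither fits.

kiv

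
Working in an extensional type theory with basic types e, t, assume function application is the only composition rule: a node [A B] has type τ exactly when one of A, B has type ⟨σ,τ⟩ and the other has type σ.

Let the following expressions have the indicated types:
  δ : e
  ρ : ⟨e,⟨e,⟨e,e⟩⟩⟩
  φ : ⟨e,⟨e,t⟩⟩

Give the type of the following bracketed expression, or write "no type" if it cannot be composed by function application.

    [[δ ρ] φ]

[δ ρ]: functor ρ : ⟨e,⟨e,⟨e,e⟩⟩⟩, argument δ : e; result ⟨e,⟨e,e⟩⟩.
[[δ ρ] φ]: ⟨e,⟨e,e⟩⟩ with ⟨e,⟨e,t⟩⟩ — neither is a function whose domain matches the other; composition fails here.

no type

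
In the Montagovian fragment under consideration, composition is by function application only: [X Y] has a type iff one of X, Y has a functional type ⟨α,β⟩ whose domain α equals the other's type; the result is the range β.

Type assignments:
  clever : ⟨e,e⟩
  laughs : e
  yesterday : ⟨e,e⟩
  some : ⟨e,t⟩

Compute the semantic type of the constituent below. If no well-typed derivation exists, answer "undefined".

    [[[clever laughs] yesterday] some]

[clever laughs]: clever is ⟨e,e⟩, laughs is e; result e.
[[clever laughs] yesterday]: yesterday is ⟨e,e⟩, [clever laughs] is e; result e.
[[[clever laughs] yesterday] some]: some is ⟨e,t⟩, [[clever laughs] yesterday] is e; result t.

t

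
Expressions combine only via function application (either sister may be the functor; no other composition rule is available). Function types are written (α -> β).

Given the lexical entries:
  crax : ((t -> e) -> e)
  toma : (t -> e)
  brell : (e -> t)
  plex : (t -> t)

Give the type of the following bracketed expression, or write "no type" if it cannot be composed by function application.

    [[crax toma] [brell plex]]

[crax toma]: crax is ((t -> e) -> e), toma is (t -> e); result e.
[brell plex]: (e -> t) and (t -> t) cannot combine by function application — type clash.

no type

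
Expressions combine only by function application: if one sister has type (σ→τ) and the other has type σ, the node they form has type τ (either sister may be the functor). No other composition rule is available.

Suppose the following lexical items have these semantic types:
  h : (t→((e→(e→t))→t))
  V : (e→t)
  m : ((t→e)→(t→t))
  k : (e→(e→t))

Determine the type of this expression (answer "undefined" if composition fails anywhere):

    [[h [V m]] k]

undefined

[V m]: (e→t) with ((t→e)→(t→t)) — neither is a function whose domain matches the other; composition fails here.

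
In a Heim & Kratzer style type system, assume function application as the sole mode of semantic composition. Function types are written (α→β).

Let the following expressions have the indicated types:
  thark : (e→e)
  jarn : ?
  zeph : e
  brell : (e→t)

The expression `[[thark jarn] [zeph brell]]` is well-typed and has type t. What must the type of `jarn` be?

[[thark jarn] [zeph brell]] is required to be t. [zeph brell] : t cannot yield t as functor, so [thark jarn] : (t→t).
[thark jarn] is required to be (t→t). thark : (e→e) cannot yield (t→t) as functor, so jarn : ((e→e)→(t→t)).

((e→e)→(t→t))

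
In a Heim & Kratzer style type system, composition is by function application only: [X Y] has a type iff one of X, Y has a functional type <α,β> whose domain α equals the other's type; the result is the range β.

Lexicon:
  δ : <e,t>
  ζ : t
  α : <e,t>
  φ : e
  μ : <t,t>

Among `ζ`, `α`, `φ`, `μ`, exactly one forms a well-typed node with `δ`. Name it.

φ

ζ : t — neither side's domain matches the other.
α : <e,t> — neither side's domain matches the other.
φ — combines: δ : <e,t> takes φ : e as argument, giving t.
μ : <t,t> — neither side's domain matches the other.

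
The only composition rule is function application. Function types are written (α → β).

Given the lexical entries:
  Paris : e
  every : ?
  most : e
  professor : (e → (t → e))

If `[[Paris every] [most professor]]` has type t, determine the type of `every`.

(e → ((t → e) → t))

For [[Paris every] [most professor]] to have type t with [most professor] of type (t → e), [Paris every] must be the function: [Paris every] : ((t → e) → t).
For [Paris every] to have type ((t → e) → t) with Paris of type e, every must be the function: every : (e → ((t → e) → t)).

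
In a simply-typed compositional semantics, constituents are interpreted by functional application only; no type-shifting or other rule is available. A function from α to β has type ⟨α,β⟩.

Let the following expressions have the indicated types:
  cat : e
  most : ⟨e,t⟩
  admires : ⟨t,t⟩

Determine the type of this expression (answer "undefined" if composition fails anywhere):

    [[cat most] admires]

t

[cat most]: most is ⟨e,t⟩, cat is e; result t.
[[cat most] admires]: admires is ⟨t,t⟩, [cat most] is t; result t.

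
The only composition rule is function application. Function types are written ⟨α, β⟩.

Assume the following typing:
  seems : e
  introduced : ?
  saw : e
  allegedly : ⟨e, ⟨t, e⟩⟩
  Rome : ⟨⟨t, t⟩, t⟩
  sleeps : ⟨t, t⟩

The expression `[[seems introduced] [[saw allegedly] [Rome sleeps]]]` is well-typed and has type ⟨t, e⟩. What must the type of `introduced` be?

⟨e, ⟨e, ⟨t, e⟩⟩⟩

[[seems introduced] [[saw allegedly] [Rome sleeps]]] must have type ⟨t, e⟩. The sister [[saw allegedly] [Rome sleeps]] has type e; that is not a function onto ⟨t, e⟩, so [seems introduced] must be the functor, of type ⟨e, ⟨t, e⟩⟩.
[seems introduced] must have type ⟨e, ⟨t, e⟩⟩. The sister seems has type e; that is not a function onto ⟨e, ⟨t, e⟩⟩, so introduced must be the functor, of type ⟨e, ⟨e, ⟨t, e⟩⟩⟩.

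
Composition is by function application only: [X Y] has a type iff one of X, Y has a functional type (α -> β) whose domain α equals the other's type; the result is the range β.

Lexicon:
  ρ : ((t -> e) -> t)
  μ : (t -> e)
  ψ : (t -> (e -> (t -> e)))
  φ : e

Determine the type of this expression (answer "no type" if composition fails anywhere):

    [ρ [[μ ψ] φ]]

no type

[μ ψ]: (t -> e) with (t -> (e -> (t -> e))) — neither is a function whose domain matches the other; composition fails here.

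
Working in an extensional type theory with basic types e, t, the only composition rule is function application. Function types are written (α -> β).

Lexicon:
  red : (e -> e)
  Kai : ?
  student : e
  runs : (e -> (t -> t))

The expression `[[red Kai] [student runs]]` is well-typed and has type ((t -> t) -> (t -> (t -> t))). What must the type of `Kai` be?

((e -> e) -> ((t -> t) -> ((t -> t) -> (t -> (t -> t)))))

[[red Kai] [student runs]] must have type ((t -> t) -> (t -> (t -> t))). The sister [student runs] has type (t -> t); that is not a function onto ((t -> t) -> (t -> (t -> t))), so [red Kai] must be the functor, of type ((t -> t) -> ((t -> t) -> (t -> (t -> t)))).
[red Kai] must have type ((t -> t) -> ((t -> t) -> (t -> (t -> t)))). The sister red has type (e -> e); that is not a function onto ((t -> t) -> ((t -> t) -> (t -> (t -> t)))), so Kai must be the functor, of type ((e -> e) -> ((t -> t) -> ((t -> t) -> (t -> (t -> t))))).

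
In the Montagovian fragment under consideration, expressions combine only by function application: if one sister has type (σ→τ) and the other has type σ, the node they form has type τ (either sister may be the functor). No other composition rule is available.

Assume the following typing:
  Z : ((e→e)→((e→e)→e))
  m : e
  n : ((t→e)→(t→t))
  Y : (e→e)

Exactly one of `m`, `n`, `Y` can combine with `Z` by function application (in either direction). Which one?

Y

m : e — does not combine with Z.
n : ((t→e)→(t→t)) — does not combine with Z.
Y — combines: Z : ((e→e)→((e→e)→e)) takes Y : (e→e) as argument, giving ((e→e)→e).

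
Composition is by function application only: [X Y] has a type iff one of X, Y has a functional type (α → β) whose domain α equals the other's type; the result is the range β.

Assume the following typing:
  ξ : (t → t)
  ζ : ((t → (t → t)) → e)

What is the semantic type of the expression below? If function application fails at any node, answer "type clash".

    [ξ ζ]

At [ξ ζ]: neither (t → t) nor ((t → (t → t)) → e) can take the other as argument; the node is ill-typed.

type clash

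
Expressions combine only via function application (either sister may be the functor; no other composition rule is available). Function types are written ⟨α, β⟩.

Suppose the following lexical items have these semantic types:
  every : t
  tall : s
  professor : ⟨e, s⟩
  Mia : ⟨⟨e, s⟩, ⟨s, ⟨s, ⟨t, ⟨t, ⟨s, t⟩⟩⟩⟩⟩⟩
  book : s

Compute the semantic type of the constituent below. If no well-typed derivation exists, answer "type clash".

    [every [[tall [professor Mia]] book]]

At [professor Mia], Mia : ⟨⟨e, s⟩, ⟨s, ⟨s, ⟨t, ⟨t, ⟨s, t⟩⟩⟩⟩⟩⟩ takes professor : ⟨e, s⟩, giving ⟨s, ⟨s, ⟨t, ⟨t, ⟨s, t⟩⟩⟩⟩⟩.
At [tall [professor Mia]], [professor Mia] : ⟨s, ⟨s, ⟨t, ⟨t, ⟨s, t⟩⟩⟩⟩⟩ takes tall : s, giving ⟨s, ⟨t, ⟨t, ⟨s, t⟩⟩⟩⟩.
At [[tall [professor Mia]] book], [tall [professor Mia]] : ⟨s, ⟨t, ⟨t, ⟨s, t⟩⟩⟩⟩ takes book : s, giving ⟨t, ⟨t, ⟨s, t⟩⟩⟩.
At [every [[tall [professor Mia]] book]], [[tall [professor Mia]] book] : ⟨t, ⟨t, ⟨s, t⟩⟩⟩ takes every : t, giving ⟨t, ⟨s, t⟩⟩.

⟨t, ⟨s, t⟩⟩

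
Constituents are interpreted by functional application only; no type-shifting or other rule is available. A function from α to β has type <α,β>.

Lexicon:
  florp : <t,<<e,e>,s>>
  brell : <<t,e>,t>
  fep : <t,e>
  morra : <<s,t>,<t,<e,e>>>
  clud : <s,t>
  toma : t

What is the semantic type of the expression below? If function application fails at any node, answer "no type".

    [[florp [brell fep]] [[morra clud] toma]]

[brell fep]: <<t,e>,t> applied to <t,e> yields t.
[florp [brell fep]]: <t,<<e,e>,s>> applied to t yields <<e,e>,s>.
[morra clud]: <<s,t>,<t,<e,e>>> applied to <s,t> yields <t,<e,e>>.
[[morra clud] toma]: <t,<e,e>> applied to t yields <e,e>.
[[florp [brell fep]] [[morra clud] toma]]: <<e,e>,s> applied to <e,e> yields s.

s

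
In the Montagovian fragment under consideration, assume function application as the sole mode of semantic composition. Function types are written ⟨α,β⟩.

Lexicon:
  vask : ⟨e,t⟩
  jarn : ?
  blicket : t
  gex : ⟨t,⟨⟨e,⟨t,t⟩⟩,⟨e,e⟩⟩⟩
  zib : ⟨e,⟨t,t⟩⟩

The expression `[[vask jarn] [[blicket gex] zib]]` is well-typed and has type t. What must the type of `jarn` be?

[[vask jarn] [[blicket gex] zib]] is required to be t. [[blicket gex] zib] : ⟨e,e⟩ cannot yield t as functor, so [vask jarn] : ⟨⟨e,e⟩,t⟩.
[vask jarn] is required to be ⟨⟨e,e⟩,t⟩. vask : ⟨e,t⟩ cannot yield ⟨⟨e,e⟩,t⟩ as functor, so jarn : ⟨⟨e,t⟩,⟨⟨e,e⟩,t⟩⟩.

⟨⟨e,t⟩,⟨⟨e,e⟩,t⟩⟩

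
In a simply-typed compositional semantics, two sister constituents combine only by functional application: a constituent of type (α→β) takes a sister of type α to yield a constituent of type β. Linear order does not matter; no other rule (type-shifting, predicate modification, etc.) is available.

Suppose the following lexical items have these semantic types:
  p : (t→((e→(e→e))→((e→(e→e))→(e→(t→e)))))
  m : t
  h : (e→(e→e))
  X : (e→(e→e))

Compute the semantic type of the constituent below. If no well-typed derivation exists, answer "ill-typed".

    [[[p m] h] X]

[p m]: functor p : (t→((e→(e→e))→((e→(e→e))→(e→(t→e))))), argument m : t; result ((e→(e→e))→((e→(e→e))→(e→(t→e)))).
[[p m] h]: functor [p m] : ((e→(e→e))→((e→(e→e))→(e→(t→e)))), argument h : (e→(e→e)); result ((e→(e→e))→(e→(t→e))).
[[[p m] h] X]: functor [[p m] h] : ((e→(e→e))→(e→(t→e))), argument X : (e→(e→e)); result (e→(t→e)).

(e→(t→e))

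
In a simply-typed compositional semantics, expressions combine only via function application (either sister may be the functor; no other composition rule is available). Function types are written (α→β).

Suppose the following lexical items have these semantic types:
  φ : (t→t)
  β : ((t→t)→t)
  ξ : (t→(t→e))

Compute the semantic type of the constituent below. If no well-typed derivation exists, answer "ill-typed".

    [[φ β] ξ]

[φ β]: ((t→t)→t) applied to (t→t) yields t.
[[φ β] ξ]: (t→(t→e)) applied to t yields (t→e).

(t→e)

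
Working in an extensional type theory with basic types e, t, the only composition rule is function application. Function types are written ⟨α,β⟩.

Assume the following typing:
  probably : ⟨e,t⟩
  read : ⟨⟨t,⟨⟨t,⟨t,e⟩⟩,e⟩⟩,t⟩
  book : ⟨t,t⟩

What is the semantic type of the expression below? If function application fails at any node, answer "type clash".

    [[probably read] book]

[probably read]: ⟨e,t⟩ and ⟨⟨t,⟨⟨t,⟨t,e⟩⟩,e⟩⟩,t⟩ cannot combine by function application — type clash.

type clash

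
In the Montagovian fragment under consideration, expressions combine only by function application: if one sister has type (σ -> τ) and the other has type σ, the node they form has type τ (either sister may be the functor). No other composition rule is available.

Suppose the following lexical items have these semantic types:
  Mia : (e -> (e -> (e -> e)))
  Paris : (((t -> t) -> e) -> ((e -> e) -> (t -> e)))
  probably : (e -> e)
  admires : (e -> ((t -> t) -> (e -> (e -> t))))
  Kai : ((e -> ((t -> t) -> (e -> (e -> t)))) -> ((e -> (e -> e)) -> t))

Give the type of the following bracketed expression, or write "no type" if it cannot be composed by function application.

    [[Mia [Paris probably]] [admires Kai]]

no type

[Paris probably]: (((t -> t) -> e) -> ((e -> e) -> (t -> e))) and (e -> e) cannot combine by function application — type clash.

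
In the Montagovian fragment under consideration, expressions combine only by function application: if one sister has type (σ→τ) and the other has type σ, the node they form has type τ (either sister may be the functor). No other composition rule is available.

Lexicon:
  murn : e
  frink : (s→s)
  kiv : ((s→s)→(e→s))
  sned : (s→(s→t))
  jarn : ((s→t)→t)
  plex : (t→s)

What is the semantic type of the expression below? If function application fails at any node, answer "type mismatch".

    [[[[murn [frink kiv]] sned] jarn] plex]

s

At [frink kiv], kiv : ((s→s)→(e→s)) takes frink : (s→s), giving (e→s).
At [murn [frink kiv]], [frink kiv] : (e→s) takes murn : e, giving s.
At [[murn [frink kiv]] sned], sned : (s→(s→t)) takes [murn [frink kiv]] : s, giving (s→t).
At [[[murn [frink kiv]] sned] jarn], jarn : ((s→t)→t) takes [[murn [frink kiv]] sned] : (s→t), giving t.
At [[[[murn [frink kiv]] sned] jarn] plex], plex : (t→s) takes [[[murn [frink kiv]] sned] jarn] : t, giving s.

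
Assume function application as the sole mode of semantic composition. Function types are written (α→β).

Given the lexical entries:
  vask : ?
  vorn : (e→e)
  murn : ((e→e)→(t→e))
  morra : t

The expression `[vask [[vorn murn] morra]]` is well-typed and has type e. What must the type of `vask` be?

(e→e)

[vask [[vorn murn] morra]] is required to be e. [[vorn murn] morra] : e cannot yield e as functor, so vask : (e→e).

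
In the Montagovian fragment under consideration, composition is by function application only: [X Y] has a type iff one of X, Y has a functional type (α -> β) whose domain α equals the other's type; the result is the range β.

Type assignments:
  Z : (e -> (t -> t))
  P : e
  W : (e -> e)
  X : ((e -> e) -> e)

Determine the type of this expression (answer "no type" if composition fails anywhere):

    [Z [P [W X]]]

no type

[W X]: ((e -> e) -> e) applied to (e -> e) yields e.
At [P [W X]]: neither e nor e can take the other as argument; the node is ill-typed.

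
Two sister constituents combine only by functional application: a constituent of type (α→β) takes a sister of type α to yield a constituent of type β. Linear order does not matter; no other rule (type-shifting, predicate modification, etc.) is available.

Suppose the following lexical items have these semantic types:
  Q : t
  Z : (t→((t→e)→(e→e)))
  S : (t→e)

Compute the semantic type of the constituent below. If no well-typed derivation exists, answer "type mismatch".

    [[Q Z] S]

At [Q Z], Z : (t→((t→e)→(e→e))) takes Q : t, giving ((t→e)→(e→e)).
At [[Q Z] S], [Q Z] : ((t→e)→(e→e)) takes S : (t→e), giving (e→e).

(e→e)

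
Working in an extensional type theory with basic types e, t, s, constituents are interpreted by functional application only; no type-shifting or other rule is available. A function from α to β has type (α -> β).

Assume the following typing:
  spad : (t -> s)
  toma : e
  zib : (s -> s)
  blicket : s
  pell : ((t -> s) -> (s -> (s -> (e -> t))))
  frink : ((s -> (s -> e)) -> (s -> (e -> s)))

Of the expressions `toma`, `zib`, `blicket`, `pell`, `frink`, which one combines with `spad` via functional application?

pell

toma : e — does not combine with spad.
zib : (s -> s) — does not combine with spad.
blicket : s — does not combine with spad.
pell — combines: pell : ((t -> s) -> (s -> (s -> (e -> t)))) takes spad : (t -> s) as argument, giving (s -> (s -> (e -> t))).
frink : ((s -> (s -> e)) -> (s -> (e -> s))) — does not combine with spad.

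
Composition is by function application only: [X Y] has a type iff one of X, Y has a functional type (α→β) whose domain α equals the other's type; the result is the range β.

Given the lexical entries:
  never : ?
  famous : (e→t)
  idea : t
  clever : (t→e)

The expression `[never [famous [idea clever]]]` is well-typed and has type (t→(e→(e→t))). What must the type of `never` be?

(t→(t→(e→(e→t))))

At [never [famous [idea clever]]] (required: (t→(e→(e→t)))): [famous [idea clever]] is t, which is not a function with range (t→(e→(e→t))); hence never is the functor — type (t→(t→(e→(e→t)))).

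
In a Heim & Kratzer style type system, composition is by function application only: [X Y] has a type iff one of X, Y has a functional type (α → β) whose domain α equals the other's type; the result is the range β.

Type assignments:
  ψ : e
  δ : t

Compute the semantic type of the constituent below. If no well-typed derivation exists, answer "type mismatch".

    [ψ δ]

type mismatch

At [ψ δ]: neither e nor t can take the other as argument; the node is ill-typed.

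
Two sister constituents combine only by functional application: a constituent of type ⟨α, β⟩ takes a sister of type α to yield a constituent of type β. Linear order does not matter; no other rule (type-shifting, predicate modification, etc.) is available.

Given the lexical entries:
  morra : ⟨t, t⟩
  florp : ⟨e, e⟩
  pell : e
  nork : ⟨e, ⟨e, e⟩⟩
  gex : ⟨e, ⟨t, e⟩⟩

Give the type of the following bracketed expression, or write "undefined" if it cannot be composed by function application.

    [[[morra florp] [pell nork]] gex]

undefined

[morra florp]: ⟨t, t⟩ with ⟨e, e⟩ — neither is a function whose domain matches the other; composition fails here.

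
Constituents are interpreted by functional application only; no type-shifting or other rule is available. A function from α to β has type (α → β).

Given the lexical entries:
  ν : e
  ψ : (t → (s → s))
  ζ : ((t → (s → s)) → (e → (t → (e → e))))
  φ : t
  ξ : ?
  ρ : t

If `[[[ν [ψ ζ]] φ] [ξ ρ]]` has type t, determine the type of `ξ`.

[[[ν [ψ ζ]] φ] [ξ ρ]] must have type t. The sister [[ν [ψ ζ]] φ] has type (e → e); that is not a function onto t, so [ξ ρ] must be the functor, of type ((e → e) → t).
[ξ ρ] must have type ((e → e) → t). The sister ρ has type t; that is not a function onto ((e → e) → t), so ξ must be the functor, of type (t → ((e → e) → t)).

(t → ((e → e) → t))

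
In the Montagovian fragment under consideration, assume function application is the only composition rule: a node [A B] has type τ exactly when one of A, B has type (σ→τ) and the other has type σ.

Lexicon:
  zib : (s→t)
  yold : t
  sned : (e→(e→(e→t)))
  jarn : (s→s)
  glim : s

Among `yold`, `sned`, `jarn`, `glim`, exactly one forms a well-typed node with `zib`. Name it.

yold : t — zib needs s; yold needs nothing (atomic); neither fits.
sned : (e→(e→(e→t))) — zib needs s; sned needs e; neither fits.
jarn : (s→s) — zib needs s; jarn needs s; neither fits.
glim — combines: zib : (s→t) takes glim : s as argument, giving t.

glim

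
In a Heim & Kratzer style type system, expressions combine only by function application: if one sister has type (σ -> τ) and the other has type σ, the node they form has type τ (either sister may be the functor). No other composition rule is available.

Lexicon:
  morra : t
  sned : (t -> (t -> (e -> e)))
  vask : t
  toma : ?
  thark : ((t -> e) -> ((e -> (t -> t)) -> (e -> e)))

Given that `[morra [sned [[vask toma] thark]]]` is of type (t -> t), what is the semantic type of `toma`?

[morra [sned [[vask toma] thark]]] must have type (t -> t). The sister morra has type t; that is not a function onto (t -> t), so [sned [[vask toma] thark]] must be the functor, of type (t -> (t -> t)).
[sned [[vask toma] thark]] must have type (t -> (t -> t)). The sister sned has type (t -> (t -> (e -> e))); that is not a function onto (t -> (t -> t)), so [[vask toma] thark] must be the functor, of type ((t -> (t -> (e -> e))) -> (t -> (t -> t))).
[[vask toma] thark] must have type ((t -> (t -> (e -> e))) -> (t -> (t -> t))). The sister thark has type ((t -> e) -> ((e -> (t -> t)) -> (e -> e))); that is not a function onto ((t -> (t -> (e -> e))) -> (t -> (t -> t))), so [vask toma] must be the functor, of type (((t -> e) -> ((e -> (t -> t)) -> (e -> e))) -> ((t -> (t -> (e -> e))) -> (t -> (t -> t)))).
[vask toma] must have type (((t -> e) -> ((e -> (t -> t)) -> (e -> e))) -> ((t -> (t -> (e -> e))) -> (t -> (t -> t)))). The sister vask has type t; that is not a function onto (((t -> e) -> ((e -> (t -> t)) -> (e -> e))) -> ((t -> (t -> (e -> e))) -> (t -> (t -> t)))), so toma must be the functor, of type (t -> (((t -> e) -> ((e -> (t -> t)) -> (e -> e))) -> ((t -> (t -> (e -> e))) -> (t -> (t -> t))))).

(t -> (((t -> e) -> ((e -> (t -> t)) -> (e -> e))) -> ((t -> (t -> (e -> e))) -> (t -> (t -> t)))))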